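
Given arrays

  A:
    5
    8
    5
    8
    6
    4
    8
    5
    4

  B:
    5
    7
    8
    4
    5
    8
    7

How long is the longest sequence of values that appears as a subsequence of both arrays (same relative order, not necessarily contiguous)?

Let dp[i][j] be the LCS length of the first i values of A and the first j values of B. dp[i][j] = dp[i-1][j-1]+1 when the i-th and j-th values match, else max(dp[i-1][j], dp[i][j-1]).
    ·  5  7  8  4  5  8  7
 ·  0  0  0  0  0  0  0  0
 5  0  1  1  1  1  1  1  1
 8  0  1  1  2  2  2  2  2
 5  0  1  1  2  2  3  3  3
 8  0  1  1  2  2  3  4  4
 6  0  1  1  2  2  3  4  4
 4  0  1  1  2  3  3  4  4
 8  0  1  1  2  3  3  4  4
 5  0  1  1  2  3  4  4  4
 4  0  1  1  2  3  4  4  4
dp[9][7] = 4. One LCS (by backtracking along matches): 5, 8, 5, 8.

4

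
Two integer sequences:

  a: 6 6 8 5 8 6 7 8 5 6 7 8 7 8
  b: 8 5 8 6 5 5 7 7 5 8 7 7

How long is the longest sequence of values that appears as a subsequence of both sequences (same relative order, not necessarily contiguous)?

8

Match 8 (a #3, b #1), then 5 (a #4, b #2), then 8 (a #5, b #3), then 6 (a #6, b #4), then 7 (a #7, b #8), then 8 (a #8, b #10), then 7 (a #11, b #11), then 7 (a #13, b #12) — 8 values in the same relative order in both. Since dp[14][12] = 8, nothing longer is possible.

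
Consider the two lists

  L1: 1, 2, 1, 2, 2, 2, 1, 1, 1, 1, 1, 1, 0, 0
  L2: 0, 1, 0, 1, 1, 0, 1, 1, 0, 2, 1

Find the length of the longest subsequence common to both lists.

6

One common subsequence of length 6: 1 (L1 #1, L2 #2), 1 (L1 #3, L2 #4), 1 (L1 #7, L2 #5), 1 (L1 #8, L2 #7), 1 (L1 #9, L2 #8), 1 (L1 #12, L2 #11), and the DP table's final entry dp[14][11] is also 6, so no common subsequence is longer.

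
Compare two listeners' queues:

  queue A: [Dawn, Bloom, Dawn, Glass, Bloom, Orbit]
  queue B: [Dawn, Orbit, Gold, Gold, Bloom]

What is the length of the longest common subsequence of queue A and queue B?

2

Match Dawn (queue A #1, queue B #1), then Bloom (queue A #5, queue B #5) — 2 songs in the same relative order in both. The LCS DP gives dp[6][5] = 2, so this is optimal.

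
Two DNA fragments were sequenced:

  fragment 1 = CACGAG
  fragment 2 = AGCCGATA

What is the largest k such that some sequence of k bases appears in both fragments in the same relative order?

Pick C [1,3]; then C [3,4]; then G [4,5]; then A [5,8]; all 4 bases appear in both, in order. Since dp[6][8] = 4, nothing longer is possible.

4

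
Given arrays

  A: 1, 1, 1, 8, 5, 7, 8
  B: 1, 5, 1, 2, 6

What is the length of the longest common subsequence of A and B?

Let dp[i][j] be the LCS length of the first i values of A and the first j values of B. dp[i][j] = dp[i-1][j-1]+1 when the i-th and j-th values match, else max(dp[i-1][j], dp[i][j-1]).
    ·  1  5  1  2  6
 ·  0  0  0  0  0  0
 1  0  1  1  1  1  1
 1  0  1  1  2  2  2
 1  0  1  1  2  2  2
 8  0  1  1  2  2  2
 5  0  1  2  2  2  2
 7  0  1  2  2  2  2
 8  0  1  2  2  2  2
dp[7][5] = 2. One LCS (by backtracking along matches): 1, 1.

2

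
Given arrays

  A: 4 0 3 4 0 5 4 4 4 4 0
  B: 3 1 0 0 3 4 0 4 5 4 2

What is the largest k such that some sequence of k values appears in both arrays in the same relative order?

6

Let dp[i][j] be the LCS length of the first i values of A and the first j values of B. dp[i][j] = dp[i-1][j-1]+1 when the i-th and j-th values match, else max(dp[i-1][j], dp[i][j-1]).
    ·  3  1  0  0  3  4  0  4  5  4  2
 ·  0  0  0  0  0  0  0  0  0  0  0  0
 4  0  0  0  0  0  0  1  1  1  1  1  1
 0  0  0  0  1  1  1  1  2  2  2  2  2
 3  0  1  1  1  1  2  2  2  2  2  2  2
 4  0  1  1  1  1  2  3  3  3  3  3  3
 0  0  1  1  2  2  2  3  4  4  4  4  4
 5  0  1  1  2  2  2  3  4  4  5  5  5
 4  0  1  1  2  2  2  3  4  5  5  6  6
 4  0  1  1  2  2  2  3  4  5  5  6  6
 4  0  1  1  2  2  2  3  4  5  5  6  6
 4  0  1  1  2  2  2  3  4  5  5  6  6
 0  0  1  1  2  3  3  3  4  5  5  6  6
dp[11][11] = 6. One LCS (by backtracking along matches): 0, 3, 4, 0, 5, 4.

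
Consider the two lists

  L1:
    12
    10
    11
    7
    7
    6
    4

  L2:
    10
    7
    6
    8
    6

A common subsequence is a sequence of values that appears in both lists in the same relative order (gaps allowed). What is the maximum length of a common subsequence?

Match 10 (L1 #2, L2 #1), 7 (L1 #4, L2 #2), 6 (L1 #6, L2 #5) — 3 values in the same relative order in both. The LCS DP gives dp[7][5] = 3, so this is optimal.

3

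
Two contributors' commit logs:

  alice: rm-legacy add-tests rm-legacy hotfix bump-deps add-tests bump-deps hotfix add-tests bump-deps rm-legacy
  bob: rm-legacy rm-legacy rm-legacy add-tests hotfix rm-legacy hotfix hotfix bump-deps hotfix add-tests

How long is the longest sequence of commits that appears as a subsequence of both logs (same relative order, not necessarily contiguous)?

7

Taking rm-legacy (alice #1, bob #3), add-tests (alice #2, bob #4), rm-legacy (alice #3, bob #6), hotfix (alice #4, bob #8), bump-deps (alice #7, bob #9), hotfix (alice #8, bob #10), add-tests (alice #9, bob #11) gives a common subsequence of length 7, and the DP table's final entry dp[11][11] is also 7, so no common subsequence is longer.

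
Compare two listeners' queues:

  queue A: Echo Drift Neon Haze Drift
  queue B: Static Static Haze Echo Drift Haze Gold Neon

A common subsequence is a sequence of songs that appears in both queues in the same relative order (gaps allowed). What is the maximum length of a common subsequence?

3

Pick Echo (queue A #1, queue B #4), then Drift (queue A #2, queue B #5), then Neon (queue A #3, queue B #8); all 3 songs appear in both, in order, and the DP table's final entry dp[5][8] is also 3, so no common subsequence is longer.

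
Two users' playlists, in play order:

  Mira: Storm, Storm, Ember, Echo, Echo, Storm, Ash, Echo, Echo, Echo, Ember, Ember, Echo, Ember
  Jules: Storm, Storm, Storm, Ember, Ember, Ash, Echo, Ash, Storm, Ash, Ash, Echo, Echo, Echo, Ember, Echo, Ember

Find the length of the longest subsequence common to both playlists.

Pick Storm (Mira #1, Jules #2), Storm (Mira #2, Jules #3), Ember (Mira #3, Jules #5), Echo (Mira #4, Jules #7), Storm (Mira #6, Jules #9), Ash (Mira #7, Jules #11), Echo (Mira #8, Jules #12), Echo (Mira #9, Jules #13), Echo (Mira #10, Jules #14), Ember (Mira #12, Jules #15), Echo (Mira #13, Jules #16), Ember (Mira #14, Jules #17); all 12 songs appear in both, in order, and the DP table's final entry dp[14][17] is also 12, so no common subsequence is longer.

12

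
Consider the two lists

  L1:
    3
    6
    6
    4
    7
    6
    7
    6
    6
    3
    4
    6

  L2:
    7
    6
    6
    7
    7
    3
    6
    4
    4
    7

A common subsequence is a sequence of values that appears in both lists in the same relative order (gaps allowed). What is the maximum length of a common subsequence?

6

Pick 6 at L1[2]=L2[2], 6 at L1[3]=L2[3], 7 at L1[5]=L2[4], 7 at L1[7]=L2[5], 6 at L1[8]=L2[7], 4 at L1[11]=L2[9]; all 6 values appear in both, in order. dp[12][10] = 6 confirms this is the maximum.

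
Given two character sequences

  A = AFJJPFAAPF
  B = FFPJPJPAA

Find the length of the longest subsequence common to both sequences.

Let dp[i][j] be the LCS length of the first i characters of A and the first j characters of B. dp[i][j] = dp[i-1][j-1]+1 when the i-th and j-th characters match, else max(dp[i-1][j], dp[i][j-1]).
    ·  F  F  P  J  P  J  P  A  A
 ·  0  0  0  0  0  0  0  0  0  0
 A  0  0  0  0  0  0  0  0  1  1
 F  0  1  1  1  1  1  1  1  1  1
 J  0  1  1  1  2  2  2  2  2  2
 J  0  1  1  1  2  2  3  3  3  3
 P  0  1  1  2  2  3  3  4  4  4
 F  0  1  2  2  2  3  3  4  4  4
 A  0  1  2  2  2  3  3  4  5  5
 A  0  1  2  2  2  3  3  4  5  6
 P  0  1  2  3  3  3  3  4  5  6
 F  0  1  2  3  3  3  3  4  5  6
dp[10][9] = 6. One LCS (by backtracking along matches): FJJPAA.

6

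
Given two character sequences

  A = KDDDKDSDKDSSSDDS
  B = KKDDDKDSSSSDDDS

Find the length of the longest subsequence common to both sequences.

13

Match K [1,2], then D [2,3], then D [3,4], then D [4,5], then K [5,6], then D [6,7], then S [7,8], then S [11,9], then S [12,10], then S [13,11], then D [14,13], then D [15,14], then S [16,15] — 13 characters in the same relative order in both. The LCS DP gives dp[16][15] = 13, so this is optimal.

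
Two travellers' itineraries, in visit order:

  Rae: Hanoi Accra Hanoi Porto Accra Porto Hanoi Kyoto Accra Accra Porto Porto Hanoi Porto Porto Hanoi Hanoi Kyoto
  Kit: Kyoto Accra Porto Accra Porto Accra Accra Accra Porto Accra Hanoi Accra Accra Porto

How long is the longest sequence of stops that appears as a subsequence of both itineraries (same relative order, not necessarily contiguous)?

Pick Accra [2,2], Porto [4,3], Accra [5,4], Porto [6,5], Accra [9,7], Accra [10,8], Porto [11,9], Hanoi [13,11], Porto [15,14]; all 9 stops appear in both, in order, and the DP table's final entry dp[18][14] is also 9, so no common subsequence is longer.

9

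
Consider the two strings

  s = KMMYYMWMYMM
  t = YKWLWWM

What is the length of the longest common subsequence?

3

Pick K (s #1, t #2); then W (s #7, t #6); then M (s #11, t #7); all 3 characters appear in both, in order. Since dp[11][7] = 3, nothing longer is possible.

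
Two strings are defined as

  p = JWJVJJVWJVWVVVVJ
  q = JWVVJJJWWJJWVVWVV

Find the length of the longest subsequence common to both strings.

Taking J at p[1]=q[1] → W at p[2]=q[2] → J at p[3]=q[5] → J at p[5]=q[6] → J at p[6]=q[7] → W at p[8]=q[9] → J at p[9]=q[11] → W at p[11]=q[12] → V at p[12]=q[13] → V at p[13]=q[14] → V at p[14]=q[16] → V at p[15]=q[17] gives a common subsequence of length 12. dp[16][17] = 12 confirms this is the maximum.

12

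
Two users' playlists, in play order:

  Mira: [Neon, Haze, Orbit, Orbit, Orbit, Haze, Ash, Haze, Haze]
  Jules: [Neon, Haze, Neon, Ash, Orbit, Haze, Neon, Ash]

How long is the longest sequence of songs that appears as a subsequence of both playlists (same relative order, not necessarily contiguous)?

5

Taking Neon at Mira[1]=Jules[1], Haze at Mira[2]=Jules[2], Orbit at Mira[5]=Jules[5], Haze at Mira[6]=Jules[6], Ash at Mira[7]=Jules[8] gives a common subsequence of length 5. The LCS DP gives dp[9][8] = 5, so this is optimal.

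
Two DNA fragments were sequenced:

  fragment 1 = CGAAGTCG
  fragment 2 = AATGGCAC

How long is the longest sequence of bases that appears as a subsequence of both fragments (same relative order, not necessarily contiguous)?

Taking A at fragment 1[3]=fragment 2[1], A at fragment 1[4]=fragment 2[2], G at fragment 1[5]=fragment 2[5], C at fragment 1[7]=fragment 2[8] gives a common subsequence of length 4. The LCS DP gives dp[8][8] = 4, so this is optimal.

4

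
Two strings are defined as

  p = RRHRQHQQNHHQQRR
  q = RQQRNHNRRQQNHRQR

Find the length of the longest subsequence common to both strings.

10

Pick R (p #1, q #1) → R (p #2, q #4) → H (p #3, q #6) → R (p #4, q #9) → Q (p #7, q #10) → Q (p #8, q #11) → N (p #9, q #12) → H (p #10, q #13) → Q (p #13, q #15) → R (p #15, q #16); all 10 characters appear in both, in order, and the DP table's final entry dp[15][16] is also 10, so no common subsequence is longer.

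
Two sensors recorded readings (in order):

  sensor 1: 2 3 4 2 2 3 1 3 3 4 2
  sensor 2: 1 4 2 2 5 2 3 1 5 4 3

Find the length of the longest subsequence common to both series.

6

Taking 2 at sensor 1[1]=sensor 2[3], 2 at sensor 1[4]=sensor 2[4], 2 at sensor 1[5]=sensor 2[6], 3 at sensor 1[6]=sensor 2[7], 1 at sensor 1[7]=sensor 2[8], 3 at sensor 1[9]=sensor 2[11] gives a common subsequence of length 6. Since dp[11][11] = 6, nothing longer is possible.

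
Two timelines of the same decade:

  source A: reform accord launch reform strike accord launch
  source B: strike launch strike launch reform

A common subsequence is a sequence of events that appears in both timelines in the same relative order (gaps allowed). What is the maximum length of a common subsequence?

3

Match launch [3,2]; then strike [5,3]; then launch [7,4] — 3 events in the same relative order in both. dp[7][5] = 3 confirms this is the maximum.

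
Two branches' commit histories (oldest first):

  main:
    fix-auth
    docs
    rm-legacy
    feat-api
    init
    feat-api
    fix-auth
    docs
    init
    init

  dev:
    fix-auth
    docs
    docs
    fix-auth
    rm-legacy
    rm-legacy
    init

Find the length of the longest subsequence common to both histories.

Taking fix-auth [1,1] → docs [2,3] → rm-legacy [3,6] → init [10,7] gives a common subsequence of length 4. The LCS DP gives dp[10][7] = 4, so this is optimal.

4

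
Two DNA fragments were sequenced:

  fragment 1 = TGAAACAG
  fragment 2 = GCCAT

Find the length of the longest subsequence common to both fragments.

Taking G [2,1] → C [6,3] → A [7,4] gives a common subsequence of length 3, and the DP table's final entry dp[8][5] is also 3, so no common subsequence is longer.

3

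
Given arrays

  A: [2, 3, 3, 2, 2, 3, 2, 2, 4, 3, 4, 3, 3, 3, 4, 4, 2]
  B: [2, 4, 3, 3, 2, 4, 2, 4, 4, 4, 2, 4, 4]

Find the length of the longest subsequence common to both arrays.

9

Pick 2 [1,1], 3 [2,3], 3 [3,4], 2 [4,5], 2 [5,7], 4 [9,9], 4 [11,10], 4 [15,12], 4 [16,13]; all 9 values appear in both, in order. Since dp[17][13] = 9, nothing longer is possible.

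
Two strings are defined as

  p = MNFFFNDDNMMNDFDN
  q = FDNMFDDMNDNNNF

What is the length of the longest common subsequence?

8

Match M at p[1]=q[4], F at p[5]=q[5], D at p[7]=q[6], D at p[8]=q[7], M at p[11]=q[8], N at p[12]=q[9], D at p[13]=q[10], F at p[14]=q[14] — 8 characters in the same relative order in both. dp[16][14] = 8 confirms this is the maximum.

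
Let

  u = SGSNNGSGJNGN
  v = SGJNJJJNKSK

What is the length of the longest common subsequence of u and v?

5

Let dp[i][j] be the LCS length of the first i characters of u and the first j characters of v. dp[i][j] = dp[i-1][j-1]+1 when the i-th and j-th characters match, else max(dp[i-1][j], dp[i][j-1]).
    ·  S  G  J  N  J  J  J  N  K  S  K
 ·  0  0  0  0  0  0  0  0  0  0  0  0
 S  0  1  1  1  1  1  1  1  1  1  1  1
 G  0  1  2  2  2  2  2  2  2  2  2  2
 S  0  1  2  2  2  2  2  2  2  2  3  3
 N  0  1  2  2  3  3  3  3  3  3  3  3
 N  0  1  2  2  3  3  3  3  4  4  4  4
 G  0  1  2  2  3  3  3  3  4  4  4  4
 S  0  1  2  2  3  3  3  3  4  4  5  5
 G  0  1  2  2  3  3  3  3  4  4  5  5
 J  0  1  2  3  3  4  4  4  4  4  5  5
 N  0  1  2  3  4  4  4  4  5  5  5  5
 G  0  1  2  3  4  4  4  4  5  5  5  5
 N  0  1  2  3  4  4  4  4  5  5  5  5
dp[12][11] = 5. One LCS (by backtracking along matches): SGNNS.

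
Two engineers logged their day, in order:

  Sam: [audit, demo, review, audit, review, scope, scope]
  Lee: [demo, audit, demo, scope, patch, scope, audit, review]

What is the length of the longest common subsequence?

4

Match audit at Sam[1]=Lee[2], demo at Sam[2]=Lee[3], audit at Sam[4]=Lee[7], review at Sam[5]=Lee[8] — 4 tasks in the same relative order in both. Since dp[7][8] = 4, nothing longer is possible.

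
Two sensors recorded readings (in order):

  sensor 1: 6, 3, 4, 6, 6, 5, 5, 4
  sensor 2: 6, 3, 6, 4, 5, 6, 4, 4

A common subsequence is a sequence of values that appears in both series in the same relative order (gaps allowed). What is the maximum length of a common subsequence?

Let dp[i][j] be the LCS length of the first i values of sensor 1 and the first j values of sensor 2. dp[i][j] = dp[i-1][j-1]+1 when the i-th and j-th values match, else max(dp[i-1][j], dp[i][j-1]).
    ·  6  3  6  4  5  6  4  4
 ·  0  0  0  0  0  0  0  0  0
 6  0  1  1  1  1  1  1  1  1
 3  0  1  2  2  2  2  2  2  2
 4  0  1  2  2  3  3  3  3  3
 6  0  1  2  3  3  3  4  4  4
 6  0  1  2  3  3  3  4  4  4
 5  0  1  2  3  3  4  4  4  4
 5  0  1  2  3  3  4  4  4  4
 4  0  1  2  3  4  4  4  5  5
dp[8][8] = 5. One LCS (by backtracking along matches): 6, 3, 4, 6, 4.

5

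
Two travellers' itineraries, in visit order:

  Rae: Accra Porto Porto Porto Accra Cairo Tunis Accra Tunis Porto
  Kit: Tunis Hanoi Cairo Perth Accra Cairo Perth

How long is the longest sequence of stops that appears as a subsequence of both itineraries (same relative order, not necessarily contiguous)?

2

One common subsequence of length 2: Accra (Rae #5, Kit #5) → Cairo (Rae #6, Kit #6). The LCS DP gives dp[10][7] = 2, so this is optimal.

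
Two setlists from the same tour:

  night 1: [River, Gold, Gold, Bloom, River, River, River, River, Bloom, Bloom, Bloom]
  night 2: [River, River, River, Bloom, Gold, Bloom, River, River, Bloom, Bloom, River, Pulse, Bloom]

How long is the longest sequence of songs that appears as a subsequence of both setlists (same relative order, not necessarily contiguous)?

Taking River [1,3], then Gold [3,5], then Bloom [4,6], then River [7,7], then River [8,8], then Bloom [9,9], then Bloom [10,10], then Bloom [11,13] gives a common subsequence of length 8. dp[11][13] = 8 confirms this is the maximum.

8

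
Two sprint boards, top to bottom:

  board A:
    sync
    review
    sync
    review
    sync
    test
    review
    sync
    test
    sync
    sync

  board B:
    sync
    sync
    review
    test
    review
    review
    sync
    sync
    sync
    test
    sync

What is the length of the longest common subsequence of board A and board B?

Pick sync [1,1], then sync [3,2], then review [4,3], then test [6,4], then review [7,6], then sync [8,9], then test [9,10], then sync [11,11]; all 8 tasks appear in both, in order, and the DP table's final entry dp[11][11] is also 8, so no common subsequence is longer.

8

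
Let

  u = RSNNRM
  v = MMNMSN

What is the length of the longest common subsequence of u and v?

2

Pick S [2,5], N [4,6]; all 2 characters appear in both, in order. Since dp[6][6] = 2, nothing longer is possible.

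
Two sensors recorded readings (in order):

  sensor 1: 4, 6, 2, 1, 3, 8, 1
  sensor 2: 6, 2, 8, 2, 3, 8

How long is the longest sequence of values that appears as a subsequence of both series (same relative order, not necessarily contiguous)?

4

Let dp[i][j] be the LCS length of the first i values of sensor 1 and the first j values of sensor 2. dp[i][j] = dp[i-1][j-1]+1 when the i-th and j-th values match, else max(dp[i-1][j], dp[i][j-1]).
    ·  6  2  8  2  3  8
 ·  0  0  0  0  0  0  0
 4  0  0  0  0  0  0  0
 6  0  1  1  1  1  1  1
 2  0  1  2  2  2  2  2
 1  0  1  2  2  2  2  2
 3  0  1  2  2  2  3  3
 8  0  1  2  3  3  3  4
 1  0  1  2  3  3  3  4
dp[7][6] = 4. One LCS (by backtracking along matches): 6, 2, 3, 8.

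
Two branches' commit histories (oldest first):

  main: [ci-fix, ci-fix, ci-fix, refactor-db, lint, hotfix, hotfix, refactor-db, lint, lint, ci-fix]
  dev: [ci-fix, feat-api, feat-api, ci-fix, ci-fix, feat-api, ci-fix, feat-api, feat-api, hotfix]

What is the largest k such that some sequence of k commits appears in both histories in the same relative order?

4

One common subsequence of length 4: ci-fix [1,4], ci-fix [2,5], ci-fix [3,7], hotfix [7,10], and the DP table's final entry dp[11][10] is also 4, so no common subsequence is longer.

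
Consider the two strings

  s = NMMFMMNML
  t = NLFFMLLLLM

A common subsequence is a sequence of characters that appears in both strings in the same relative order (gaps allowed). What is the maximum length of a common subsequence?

4

One common subsequence of length 4: N [1,1]; then F [4,4]; then M [5,5]; then M [8,10], and the DP table's final entry dp[9][10] is also 4, so no common subsequence is longer.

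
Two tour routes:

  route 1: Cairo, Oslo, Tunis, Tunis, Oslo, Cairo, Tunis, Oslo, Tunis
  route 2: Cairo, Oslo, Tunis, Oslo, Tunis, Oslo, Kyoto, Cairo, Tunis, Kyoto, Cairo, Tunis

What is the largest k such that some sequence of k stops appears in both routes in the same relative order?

8

Match Cairo (route 1 #1, route 2 #1), then Oslo (route 1 #2, route 2 #2), then Tunis (route 1 #3, route 2 #3), then Tunis (route 1 #4, route 2 #5), then Oslo (route 1 #5, route 2 #6), then Cairo (route 1 #6, route 2 #8), then Tunis (route 1 #7, route 2 #9), then Tunis (route 1 #9, route 2 #12) — 8 stops in the same relative order in both. dp[9][12] = 8 confirms this is the maximum.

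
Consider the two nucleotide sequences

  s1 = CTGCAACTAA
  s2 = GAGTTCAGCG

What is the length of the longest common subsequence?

Taking T [2,5]; then C [4,6]; then A [5,7]; then C [7,9] gives a common subsequence of length 4. dp[10][10] = 4 confirms this is the maximum.

4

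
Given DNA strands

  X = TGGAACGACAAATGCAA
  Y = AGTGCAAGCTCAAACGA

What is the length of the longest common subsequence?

11

Match T at X[1]=Y[3], G at X[2]=Y[4], A at X[4]=Y[6], A at X[5]=Y[7], C at X[6]=Y[9], C at X[9]=Y[11], A at X[10]=Y[12], A at X[11]=Y[13], A at X[12]=Y[14], G at X[14]=Y[16], A at X[17]=Y[17] — 11 bases in the same relative order in both, and the DP table's final entry dp[17][17] is also 11, so no common subsequence is longer.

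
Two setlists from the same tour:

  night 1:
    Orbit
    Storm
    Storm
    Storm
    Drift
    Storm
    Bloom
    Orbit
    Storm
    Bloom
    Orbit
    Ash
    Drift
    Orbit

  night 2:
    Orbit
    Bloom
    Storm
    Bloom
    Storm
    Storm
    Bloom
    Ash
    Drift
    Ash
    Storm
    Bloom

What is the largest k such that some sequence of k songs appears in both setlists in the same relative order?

7

Taking Orbit [1,1], Storm [2,3], Storm [3,5], Storm [4,6], Drift [5,9], Storm [9,11], Bloom [10,12] gives a common subsequence of length 7. dp[14][12] = 7 confirms this is the maximum.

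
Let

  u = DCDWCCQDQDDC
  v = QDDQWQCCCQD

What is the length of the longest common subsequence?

Match D [1,2], D [3,3], W [4,5], C [5,8], C [6,9], Q [9,10], D [11,11] — 7 characters in the same relative order in both. Since dp[12][11] = 7, nothing longer is possible.

7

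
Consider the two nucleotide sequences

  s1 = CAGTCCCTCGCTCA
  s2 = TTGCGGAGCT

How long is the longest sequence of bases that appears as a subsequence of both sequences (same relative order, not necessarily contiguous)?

6

Pick T at s1[4]=s2[1] → T at s1[8]=s2[2] → C at s1[9]=s2[4] → G at s1[10]=s2[8] → C at s1[11]=s2[9] → T at s1[12]=s2[10]; all 6 bases appear in both, in order. dp[14][10] = 6 confirms this is the maximum.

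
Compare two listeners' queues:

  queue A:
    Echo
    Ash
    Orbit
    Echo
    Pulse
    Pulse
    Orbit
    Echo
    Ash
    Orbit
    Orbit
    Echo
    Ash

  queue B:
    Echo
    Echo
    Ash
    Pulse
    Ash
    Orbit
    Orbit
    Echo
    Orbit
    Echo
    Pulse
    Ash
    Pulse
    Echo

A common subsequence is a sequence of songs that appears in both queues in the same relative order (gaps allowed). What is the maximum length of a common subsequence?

One common subsequence of length 8: Echo [1,2] → Ash [2,5] → Orbit [3,7] → Echo [4,8] → Orbit [7,9] → Echo [8,10] → Ash [9,12] → Echo [12,14], and the DP table's final entry dp[13][14] is also 8, so no common subsequence is longer.

8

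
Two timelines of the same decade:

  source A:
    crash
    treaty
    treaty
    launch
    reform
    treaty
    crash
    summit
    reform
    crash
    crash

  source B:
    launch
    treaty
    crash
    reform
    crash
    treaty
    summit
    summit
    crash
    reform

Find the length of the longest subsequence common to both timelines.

Pick launch at source A[4]=source B[1], then treaty at source A[6]=source B[2], then crash at source A[7]=source B[3], then reform at source A[9]=source B[4], then crash at source A[10]=source B[5], then crash at source A[11]=source B[9]; all 6 events appear in both, in order. The LCS DP gives dp[11][10] = 6, so this is optimal.

6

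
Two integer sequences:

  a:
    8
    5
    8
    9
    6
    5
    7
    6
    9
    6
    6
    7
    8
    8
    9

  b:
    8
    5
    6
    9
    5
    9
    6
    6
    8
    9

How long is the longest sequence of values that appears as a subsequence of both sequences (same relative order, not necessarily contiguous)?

9

Let dp[i][j] be the LCS length of the first i values of a and the first j values of b. dp[i][j] = dp[i-1][j-1]+1 when the i-th and j-th values match, else max(dp[i-1][j], dp[i][j-1]).
    ·  8  5  6  9  5  9  6  6  8  9
 ·  0  0  0  0  0  0  0  0  0  0  0
 8  0  1  1  1  1  1  1  1  1  1  1
 5  0  1  2  2  2  2  2  2  2  2  2
 8  0  1  2  2  2  2  2  2  2  3  3
 9  0  1  2  2  3  3  3  3  3  3  4
 6  0  1  2  3  3  3  3  4  4  4  4
 5  0  1  2  3  3  4  4  4  4  4  4
 7  0  1  2  3  3  4  4  4  4  4  4
 6  0  1  2  3  3  4  4  5  5  5  5
 9  0  1  2  3  4  4  5  5  5  5  6
 6  0  1  2  3  4  4  5  6  6  6  6
 6  0  1  2  3  4  4  5  6  7  7  7
 7  0  1  2  3  4  4  5  6  7  7  7
 8  0  1  2  3  4  4  5  6  7  8  8
 8  0  1  2  3  4  4  5  6  7  8  8
 9  0  1  2  3  4  4  5  6  7  8  9
dp[15][10] = 9. One LCS (by backtracking along matches): 8, 5, 9, 5, 9, 6, 6, 8, 9.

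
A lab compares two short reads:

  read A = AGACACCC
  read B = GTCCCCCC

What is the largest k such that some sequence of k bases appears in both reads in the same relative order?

One common subsequence of length 5: G [2,1] → C [4,5] → C [6,6] → C [7,7] → C [8,8]. The LCS DP gives dp[8][8] = 5, so this is optimal.

5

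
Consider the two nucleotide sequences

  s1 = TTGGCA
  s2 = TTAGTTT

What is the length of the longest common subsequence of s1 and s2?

3

Match T at s1[1]=s2[1] → T at s1[2]=s2[2] → G at s1[3]=s2[4] — 3 bases in the same relative order in both, and the DP table's final entry dp[6][7] is also 3, so no common subsequence is longer.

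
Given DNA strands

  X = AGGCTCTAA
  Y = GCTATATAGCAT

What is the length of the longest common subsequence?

Match G [3,1], C [4,2], T [5,5], T [7,7], A [8,8], A [9,11] — 6 bases in the same relative order in both, and the DP table's final entry dp[9][12] is also 6, so no common subsequence is longer.

6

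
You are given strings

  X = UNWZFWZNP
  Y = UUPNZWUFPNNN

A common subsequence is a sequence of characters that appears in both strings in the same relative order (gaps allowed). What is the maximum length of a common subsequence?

5

Let dp[i][j] be the LCS length of the first i characters of X and the first j characters of Y. dp[i][j] = dp[i-1][j-1]+1 when the i-th and j-th characters match, else max(dp[i-1][j], dp[i][j-1]).
    ·  U  U  P  N  Z  W  U  F  P  N  N  N
 ·  0  0  0  0  0  0  0  0  0  0  0  0  0
 U  0  1  1  1  1  1  1  1  1  1  1  1  1
 N  0  1  1  1  2  2  2  2  2  2  2  2  2
 W  0  1  1  1  2  2  3  3  3  3  3  3  3
 Z  0  1  1  1  2  3  3  3  3  3  3  3  3
 F  0  1  1  1  2  3  3  3  4  4  4  4  4
 W  0  1  1  1  2  3  4  4  4  4  4  4  4
 Z  0  1  1  1  2  3  4  4  4  4  4  4  4
 N  0  1  1  1  2  3  4  4  4  4  5  5  5
 P  0  1  1  2  2  3  4  4  4  5  5  5  5
dp[9][12] = 5. One LCS (by backtracking along matches): UNWFN.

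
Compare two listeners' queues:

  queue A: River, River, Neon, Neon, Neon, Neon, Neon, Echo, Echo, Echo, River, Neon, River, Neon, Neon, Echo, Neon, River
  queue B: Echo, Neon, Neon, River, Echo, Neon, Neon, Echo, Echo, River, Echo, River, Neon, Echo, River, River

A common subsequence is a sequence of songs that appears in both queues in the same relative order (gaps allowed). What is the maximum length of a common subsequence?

Match Neon [3,2]; then Neon [4,3]; then Neon [6,6]; then Neon [7,7]; then Echo [8,8]; then Echo [9,9]; then Echo [10,11]; then River [11,12]; then Neon [12,13]; then River [13,15]; then River [18,16] — 11 songs in the same relative order in both. The LCS DP gives dp[18][16] = 11, so this is optimal.

11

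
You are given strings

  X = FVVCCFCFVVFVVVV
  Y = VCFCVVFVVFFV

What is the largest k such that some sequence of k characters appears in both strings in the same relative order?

Taking V [3,1]; then C [5,2]; then F [6,3]; then C [7,4]; then V [9,5]; then V [10,6]; then F [11,7]; then V [12,8]; then V [13,9]; then V [15,12] gives a common subsequence of length 10. dp[15][12] = 10 confirms this is the maximum.

10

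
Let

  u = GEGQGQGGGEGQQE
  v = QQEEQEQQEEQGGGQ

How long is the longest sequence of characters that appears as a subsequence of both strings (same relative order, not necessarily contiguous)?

Pick E (u #2, v #6); then Q (u #4, v #8); then Q (u #6, v #11); then G (u #8, v #12); then G (u #9, v #13); then G (u #11, v #14); then Q (u #13, v #15); all 7 characters appear in both, in order. Since dp[14][15] = 7, nothing longer is possible.

7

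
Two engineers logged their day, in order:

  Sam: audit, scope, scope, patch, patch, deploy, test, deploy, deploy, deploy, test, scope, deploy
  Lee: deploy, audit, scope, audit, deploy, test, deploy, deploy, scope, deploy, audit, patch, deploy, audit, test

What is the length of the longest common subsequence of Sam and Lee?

8

Taking audit at Sam[1]=Lee[2], then scope at Sam[2]=Lee[3], then deploy at Sam[6]=Lee[5], then test at Sam[7]=Lee[6], then deploy at Sam[8]=Lee[8], then deploy at Sam[9]=Lee[10], then deploy at Sam[10]=Lee[13], then test at Sam[11]=Lee[15] gives a common subsequence of length 8. dp[13][15] = 8 confirms this is the maximum.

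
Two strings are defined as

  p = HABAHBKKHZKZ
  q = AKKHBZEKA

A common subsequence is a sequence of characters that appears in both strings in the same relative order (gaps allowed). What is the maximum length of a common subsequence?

Taking A (p #4, q #1); then K (p #7, q #2); then K (p #8, q #3); then H (p #9, q #4); then Z (p #10, q #6); then K (p #11, q #8) gives a common subsequence of length 6, and the DP table's final entry dp[12][9] is also 6, so no common subsequence is longer.

6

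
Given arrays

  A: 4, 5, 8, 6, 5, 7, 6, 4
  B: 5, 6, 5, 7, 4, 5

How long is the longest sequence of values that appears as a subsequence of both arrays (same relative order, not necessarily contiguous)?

5

Match 5 at A[2]=B[1]; then 6 at A[4]=B[2]; then 5 at A[5]=B[3]; then 7 at A[6]=B[4]; then 4 at A[8]=B[5] — 5 values in the same relative order in both. dp[8][6] = 5 confirms this is the maximum.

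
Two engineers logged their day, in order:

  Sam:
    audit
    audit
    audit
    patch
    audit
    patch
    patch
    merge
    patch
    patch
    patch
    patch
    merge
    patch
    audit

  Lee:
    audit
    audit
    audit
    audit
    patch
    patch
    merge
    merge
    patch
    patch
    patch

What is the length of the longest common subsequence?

10

Taking audit (Sam #1, Lee #1) → audit (Sam #2, Lee #2) → audit (Sam #3, Lee #3) → audit (Sam #5, Lee #4) → patch (Sam #6, Lee #5) → patch (Sam #7, Lee #6) → merge (Sam #8, Lee #8) → patch (Sam #11, Lee #9) → patch (Sam #12, Lee #10) → patch (Sam #14, Lee #11) gives a common subsequence of length 10. The LCS DP gives dp[15][11] = 10, so this is optimal.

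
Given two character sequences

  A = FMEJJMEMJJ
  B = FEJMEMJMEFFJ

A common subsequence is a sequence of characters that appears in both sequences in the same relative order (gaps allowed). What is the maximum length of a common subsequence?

8

Let dp[i][j] be the LCS length of the first i characters of A and the first j characters of B. dp[i][j] = dp[i-1][j-1]+1 when the i-th and j-th characters match, else max(dp[i-1][j], dp[i][j-1]).
    ·  F  E  J  M  E  M  J  M  E  F  F  J
 ·  0  0  0  0  0  0  0  0  0  0  0  0  0
 F  0  1  1  1  1  1  1  1  1  1  1  1  1
 M  0  1  1  1  2  2  2  2  2  2  2  2  2
 E  0  1  2  2  2  3  3  3  3  3  3  3  3
 J  0  1  2  3  3  3  3  4  4  4  4  4  4
 J  0  1  2  3  3  3  3  4  4  4  4  4  5
 M  0  1  2  3  4  4  4  4  5  5  5  5  5
 E  0  1  2  3  4  5  5  5  5  6  6  6  6
 M  0  1  2  3  4  5  6  6  6  6  6  6  6
 J  0  1  2  3  4  5  6  7  7  7  7  7  7
 J  0  1  2  3  4  5  6  7  7  7  7  7  8
dp[10][12] = 8. One LCS (by backtracking along matches): FEJMEMJJ.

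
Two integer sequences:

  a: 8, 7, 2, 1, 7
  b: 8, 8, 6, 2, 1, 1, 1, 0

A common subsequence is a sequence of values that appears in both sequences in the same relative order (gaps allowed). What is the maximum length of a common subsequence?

Pick 8 (a #1, b #2), then 2 (a #3, b #4), then 1 (a #4, b #7); all 3 values appear in both, in order. Since dp[5][8] = 3, nothing longer is possible.

3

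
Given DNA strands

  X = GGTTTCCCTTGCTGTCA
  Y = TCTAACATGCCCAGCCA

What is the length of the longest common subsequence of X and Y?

10

Match T [3,1] → T [4,3] → T [5,8] → C [6,10] → C [7,11] → C [8,12] → G [11,14] → C [12,15] → C [16,16] → A [17,17] — 10 bases in the same relative order in both, and the DP table's final entry dp[17][17] is also 10, so no common subsequence is longer.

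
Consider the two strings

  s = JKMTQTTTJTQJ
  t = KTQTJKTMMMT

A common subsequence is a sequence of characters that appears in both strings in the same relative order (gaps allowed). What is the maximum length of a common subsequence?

6

Let dp[i][j] be the LCS length of the first i characters of s and the first j characters of t. dp[i][j] = dp[i-1][j-1]+1 when the i-th and j-th characters match, else max(dp[i-1][j], dp[i][j-1]).
    ·  K  T  Q  T  J  K  T  M  M  M  T
 ·  0  0  0  0  0  0  0  0  0  0  0  0
 J  0  0  0  0  0  1  1  1  1  1  1  1
 K  0  1  1  1  1  1  2  2  2  2  2  2
 M  0  1  1  1  1  1  2  2  3  3  3  3
 T  0  1  2  2  2  2  2  3  3  3  3  4
 Q  0  1  2  3  3  3  3  3  3  3  3  4
 T  0  1  2  3  4  4  4  4  4  4  4  4
 T  0  1  2  3  4  4  4  5  5  5  5  5
 T  0  1  2  3  4  4  4  5  5  5  5  6
 J  0  1  2  3  4  5  5  5  5  5  5  6
 T  0  1  2  3  4  5  5  6  6  6  6  6
 Q  0  1  2  3  4  5  5  6  6  6  6  6
 J  0  1  2  3  4  5  5  6  6  6  6  6
dp[12][11] = 6. One LCS (by backtracking along matches): KTQTTT.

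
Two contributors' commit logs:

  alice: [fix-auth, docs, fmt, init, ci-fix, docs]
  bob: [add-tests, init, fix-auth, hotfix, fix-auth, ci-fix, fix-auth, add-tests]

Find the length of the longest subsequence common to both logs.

One common subsequence of length 2: fix-auth [1,5]; then ci-fix [5,6], and the DP table's final entry dp[6][8] is also 2, so no common subsequence is longer.

2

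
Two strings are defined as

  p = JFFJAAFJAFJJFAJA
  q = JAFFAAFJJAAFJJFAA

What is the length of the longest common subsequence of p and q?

14

Match J at p[1]=q[1] → F at p[2]=q[3] → F at p[3]=q[4] → A at p[5]=q[5] → A at p[6]=q[6] → F at p[7]=q[7] → J at p[8]=q[9] → A at p[9]=q[11] → F at p[10]=q[12] → J at p[11]=q[13] → J at p[12]=q[14] → F at p[13]=q[15] → A at p[14]=q[16] → A at p[16]=q[17] — 14 characters in the same relative order in both, and the DP table's final entry dp[16][17] is also 14, so no common subsequence is longer.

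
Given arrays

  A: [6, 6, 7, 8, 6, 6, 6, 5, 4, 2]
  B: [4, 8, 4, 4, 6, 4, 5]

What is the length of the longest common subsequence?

3

Match 8 at A[4]=B[2], then 6 at A[5]=B[5], then 5 at A[8]=B[7] — 3 values in the same relative order in both. Since dp[10][7] = 3, nothing longer is possible.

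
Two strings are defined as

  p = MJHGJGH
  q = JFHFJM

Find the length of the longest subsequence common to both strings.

Let dp[i][j] be the LCS length of the first i characters of p and the first j characters of q. dp[i][j] = dp[i-1][j-1]+1 when the i-th and j-th characters match, else max(dp[i-1][j], dp[i][j-1]).
    ·  J  F  H  F  J  M
 ·  0  0  0  0  0  0  0
 M  0  0  0  0  0  0  1
 J  0  1  1  1  1  1  1
 H  0  1  1  2  2  2  2
 G  0  1  1  2  2  2  2
 J  0  1  1  2  2  3  3
 G  0  1  1  2  2  3  3
 H  0  1  1  2  2  3  3
dp[7][6] = 3. One LCS (by backtracking along matches): JHJ.

3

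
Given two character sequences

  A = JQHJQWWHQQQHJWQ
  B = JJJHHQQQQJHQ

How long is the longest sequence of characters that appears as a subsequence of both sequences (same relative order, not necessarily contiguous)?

8

Taking J [1,3] → H [3,5] → Q [5,6] → Q [9,7] → Q [10,8] → Q [11,9] → H [12,11] → Q [15,12] gives a common subsequence of length 8. The LCS DP gives dp[15][12] = 8, so this is optimal.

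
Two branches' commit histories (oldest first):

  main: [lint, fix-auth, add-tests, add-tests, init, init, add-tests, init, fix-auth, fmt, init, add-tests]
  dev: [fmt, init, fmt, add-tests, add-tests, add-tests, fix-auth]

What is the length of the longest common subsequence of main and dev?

Taking add-tests at main[3]=dev[4], add-tests at main[4]=dev[5], add-tests at main[7]=dev[6], fix-auth at main[9]=dev[7] gives a common subsequence of length 4. The LCS DP gives dp[12][7] = 4, so this is optimal.

4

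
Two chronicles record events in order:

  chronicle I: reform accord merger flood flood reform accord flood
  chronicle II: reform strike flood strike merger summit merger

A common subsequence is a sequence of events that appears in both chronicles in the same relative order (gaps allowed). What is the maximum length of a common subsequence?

2

Pick reform at chronicle I[1]=chronicle II[1], merger at chronicle I[3]=chronicle II[7]; all 2 events appear in both, in order. dp[8][7] = 2 confirms this is the maximum.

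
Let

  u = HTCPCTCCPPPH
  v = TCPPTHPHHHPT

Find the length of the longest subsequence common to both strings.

One common subsequence of length 6: T [2,1]; then C [3,2]; then P [4,4]; then T [6,5]; then P [9,7]; then P [10,11]. dp[12][12] = 6 confirms this is the maximum.

6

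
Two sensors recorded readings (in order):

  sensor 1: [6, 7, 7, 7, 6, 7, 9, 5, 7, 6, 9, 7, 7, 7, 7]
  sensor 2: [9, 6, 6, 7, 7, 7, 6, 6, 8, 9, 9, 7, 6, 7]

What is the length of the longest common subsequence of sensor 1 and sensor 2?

One common subsequence of length 9: 6 at sensor 1[1]=sensor 2[3] → 7 at sensor 1[2]=sensor 2[4] → 7 at sensor 1[3]=sensor 2[5] → 7 at sensor 1[4]=sensor 2[6] → 6 at sensor 1[5]=sensor 2[8] → 9 at sensor 1[7]=sensor 2[11] → 7 at sensor 1[9]=sensor 2[12] → 6 at sensor 1[10]=sensor 2[13] → 7 at sensor 1[15]=sensor 2[14]. The LCS DP gives dp[15][14] = 9, so this is optimal.

9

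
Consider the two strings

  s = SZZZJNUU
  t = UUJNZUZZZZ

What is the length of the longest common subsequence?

3

Let dp[i][j] be the LCS length of the first i characters of s and the first j characters of t. dp[i][j] = dp[i-1][j-1]+1 when the i-th and j-th characters match, else max(dp[i-1][j], dp[i][j-1]).
    ·  U  U  J  N  Z  U  Z  Z  Z  Z
 ·  0  0  0  0  0  0  0  0  0  0  0
 S  0  0  0  0  0  0  0  0  0  0  0
 Z  0  0  0  0  0  1  1  1  1  1  1
 Z  0  0  0  0  0  1  1  2  2  2  2
 Z  0  0  0  0  0  1  1  2  3  3  3
 J  0  0  0  1  1  1  1  2  3  3  3
 N  0  0  0  1  2  2  2  2  3  3  3
 U  0  1  1  1  2  2  3  3  3  3  3
 U  0  1  2  2  2  2  3  3  3  3  3
dp[8][10] = 3. One LCS (by backtracking along matches): ZZZ.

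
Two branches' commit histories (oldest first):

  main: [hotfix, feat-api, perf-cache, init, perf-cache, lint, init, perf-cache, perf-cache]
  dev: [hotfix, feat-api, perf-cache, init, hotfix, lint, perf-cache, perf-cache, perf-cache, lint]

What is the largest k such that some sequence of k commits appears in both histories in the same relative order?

One common subsequence of length 7: hotfix [1,1], then feat-api [2,2], then perf-cache [3,3], then init [4,4], then perf-cache [5,7], then perf-cache [8,8], then perf-cache [9,9]. The LCS DP gives dp[9][10] = 7, so this is optimal.

7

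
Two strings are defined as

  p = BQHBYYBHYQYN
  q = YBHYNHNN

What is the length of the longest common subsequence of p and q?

5

Let dp[i][j] be the LCS length of the first i characters of p and the first j characters of q. dp[i][j] = dp[i-1][j-1]+1 when the i-th and j-th characters match, else max(dp[i-1][j], dp[i][j-1]).
    ·  Y  B  H  Y  N  H  N  N
 ·  0  0  0  0  0  0  0  0  0
 B  0  0  1  1  1  1  1  1  1
 Q  0  0  1  1  1  1  1  1  1
 H  0  0  1  2  2  2  2  2  2
 B  0  0  1  2  2  2  2  2  2
 Y  0  1  1  2  3  3  3  3  3
 Y  0  1  1  2  3  3  3  3  3
 B  0  1  2  2  3  3  3  3  3
 H  0  1  2  3  3  3  4  4  4
 Y  0  1  2  3  4  4  4  4  4
 Q  0  1  2  3  4  4  4  4  4
 Y  0  1  2  3  4  4  4  4  4
 N  0  1  2  3  4  5  5  5  5
dp[12][8] = 5. One LCS (by backtracking along matches): BHYHN.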